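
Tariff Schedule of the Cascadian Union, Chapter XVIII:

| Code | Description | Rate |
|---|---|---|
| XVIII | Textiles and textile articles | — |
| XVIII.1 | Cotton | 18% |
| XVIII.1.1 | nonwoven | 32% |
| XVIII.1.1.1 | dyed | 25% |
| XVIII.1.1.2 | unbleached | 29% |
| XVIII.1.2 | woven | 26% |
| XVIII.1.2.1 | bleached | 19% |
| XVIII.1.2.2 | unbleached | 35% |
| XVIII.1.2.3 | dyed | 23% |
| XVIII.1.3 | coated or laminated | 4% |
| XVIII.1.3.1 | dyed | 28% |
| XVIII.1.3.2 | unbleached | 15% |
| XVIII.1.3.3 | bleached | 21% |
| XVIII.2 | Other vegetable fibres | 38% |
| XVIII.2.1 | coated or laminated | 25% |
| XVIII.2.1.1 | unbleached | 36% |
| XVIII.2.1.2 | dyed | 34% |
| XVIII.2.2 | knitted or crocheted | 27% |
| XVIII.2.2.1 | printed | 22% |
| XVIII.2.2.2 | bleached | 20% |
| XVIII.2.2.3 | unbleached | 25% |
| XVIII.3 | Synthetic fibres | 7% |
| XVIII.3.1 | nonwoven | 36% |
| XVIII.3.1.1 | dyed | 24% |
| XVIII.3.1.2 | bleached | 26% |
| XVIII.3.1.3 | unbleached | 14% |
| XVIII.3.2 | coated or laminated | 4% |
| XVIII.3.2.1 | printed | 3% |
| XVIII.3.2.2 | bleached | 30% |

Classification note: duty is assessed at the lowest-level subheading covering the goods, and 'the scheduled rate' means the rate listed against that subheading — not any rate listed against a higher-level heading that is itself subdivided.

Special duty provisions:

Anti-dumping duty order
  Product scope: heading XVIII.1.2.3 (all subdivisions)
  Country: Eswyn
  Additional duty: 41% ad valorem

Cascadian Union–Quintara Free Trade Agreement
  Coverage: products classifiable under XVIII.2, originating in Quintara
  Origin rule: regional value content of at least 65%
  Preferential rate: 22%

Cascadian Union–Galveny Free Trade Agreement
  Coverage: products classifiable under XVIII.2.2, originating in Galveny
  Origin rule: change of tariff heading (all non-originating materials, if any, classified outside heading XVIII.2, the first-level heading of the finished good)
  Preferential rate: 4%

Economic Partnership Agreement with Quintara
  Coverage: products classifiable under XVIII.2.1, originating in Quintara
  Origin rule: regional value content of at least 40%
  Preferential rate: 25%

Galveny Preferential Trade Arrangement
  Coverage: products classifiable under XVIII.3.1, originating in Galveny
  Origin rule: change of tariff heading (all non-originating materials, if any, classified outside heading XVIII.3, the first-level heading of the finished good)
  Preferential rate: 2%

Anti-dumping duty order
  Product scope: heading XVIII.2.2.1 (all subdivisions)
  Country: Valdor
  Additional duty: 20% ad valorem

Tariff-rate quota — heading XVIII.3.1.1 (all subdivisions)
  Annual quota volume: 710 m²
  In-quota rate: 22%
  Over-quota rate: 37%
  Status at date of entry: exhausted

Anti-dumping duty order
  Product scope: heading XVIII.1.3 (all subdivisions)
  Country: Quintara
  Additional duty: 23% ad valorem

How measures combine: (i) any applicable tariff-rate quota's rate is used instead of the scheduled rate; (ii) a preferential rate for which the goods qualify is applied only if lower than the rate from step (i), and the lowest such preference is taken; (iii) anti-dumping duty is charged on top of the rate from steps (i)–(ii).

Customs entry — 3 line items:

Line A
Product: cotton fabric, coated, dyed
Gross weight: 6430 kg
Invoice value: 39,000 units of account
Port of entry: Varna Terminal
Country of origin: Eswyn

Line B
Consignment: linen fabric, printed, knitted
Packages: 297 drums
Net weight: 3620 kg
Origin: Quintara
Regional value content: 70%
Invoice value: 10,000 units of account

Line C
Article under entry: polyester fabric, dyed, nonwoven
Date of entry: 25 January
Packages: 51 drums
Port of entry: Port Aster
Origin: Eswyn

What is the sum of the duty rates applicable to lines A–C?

87%

Line A: cotton → XVIII.1; coated → XVIII.1.3; dyed → XVIII.1.3.1. Scheduled 28%. No special measure applies. → 28%.
Line B: linen → XVIII.2; knitted → XVIII.2.2; printed → XVIII.2.2.1. Scheduled 22%. Quintara agreement on XVIII.2: RVC ≥ 65% → 22% available; Quintara agreement on XVIII.2.1: XVIII.2.2.1 not covered; preference 22% not lower than 22% → no reduction. → 22%.
Line C: polyester → XVIII.3; nonwoven → XVIII.3.1; dyed → XVIII.3.1.1. Scheduled 24%. quota on XVIII.3.1.1 exhausted → over-quota 37%. → 37%.
Sum: 28% + 22% + 37% = 87%.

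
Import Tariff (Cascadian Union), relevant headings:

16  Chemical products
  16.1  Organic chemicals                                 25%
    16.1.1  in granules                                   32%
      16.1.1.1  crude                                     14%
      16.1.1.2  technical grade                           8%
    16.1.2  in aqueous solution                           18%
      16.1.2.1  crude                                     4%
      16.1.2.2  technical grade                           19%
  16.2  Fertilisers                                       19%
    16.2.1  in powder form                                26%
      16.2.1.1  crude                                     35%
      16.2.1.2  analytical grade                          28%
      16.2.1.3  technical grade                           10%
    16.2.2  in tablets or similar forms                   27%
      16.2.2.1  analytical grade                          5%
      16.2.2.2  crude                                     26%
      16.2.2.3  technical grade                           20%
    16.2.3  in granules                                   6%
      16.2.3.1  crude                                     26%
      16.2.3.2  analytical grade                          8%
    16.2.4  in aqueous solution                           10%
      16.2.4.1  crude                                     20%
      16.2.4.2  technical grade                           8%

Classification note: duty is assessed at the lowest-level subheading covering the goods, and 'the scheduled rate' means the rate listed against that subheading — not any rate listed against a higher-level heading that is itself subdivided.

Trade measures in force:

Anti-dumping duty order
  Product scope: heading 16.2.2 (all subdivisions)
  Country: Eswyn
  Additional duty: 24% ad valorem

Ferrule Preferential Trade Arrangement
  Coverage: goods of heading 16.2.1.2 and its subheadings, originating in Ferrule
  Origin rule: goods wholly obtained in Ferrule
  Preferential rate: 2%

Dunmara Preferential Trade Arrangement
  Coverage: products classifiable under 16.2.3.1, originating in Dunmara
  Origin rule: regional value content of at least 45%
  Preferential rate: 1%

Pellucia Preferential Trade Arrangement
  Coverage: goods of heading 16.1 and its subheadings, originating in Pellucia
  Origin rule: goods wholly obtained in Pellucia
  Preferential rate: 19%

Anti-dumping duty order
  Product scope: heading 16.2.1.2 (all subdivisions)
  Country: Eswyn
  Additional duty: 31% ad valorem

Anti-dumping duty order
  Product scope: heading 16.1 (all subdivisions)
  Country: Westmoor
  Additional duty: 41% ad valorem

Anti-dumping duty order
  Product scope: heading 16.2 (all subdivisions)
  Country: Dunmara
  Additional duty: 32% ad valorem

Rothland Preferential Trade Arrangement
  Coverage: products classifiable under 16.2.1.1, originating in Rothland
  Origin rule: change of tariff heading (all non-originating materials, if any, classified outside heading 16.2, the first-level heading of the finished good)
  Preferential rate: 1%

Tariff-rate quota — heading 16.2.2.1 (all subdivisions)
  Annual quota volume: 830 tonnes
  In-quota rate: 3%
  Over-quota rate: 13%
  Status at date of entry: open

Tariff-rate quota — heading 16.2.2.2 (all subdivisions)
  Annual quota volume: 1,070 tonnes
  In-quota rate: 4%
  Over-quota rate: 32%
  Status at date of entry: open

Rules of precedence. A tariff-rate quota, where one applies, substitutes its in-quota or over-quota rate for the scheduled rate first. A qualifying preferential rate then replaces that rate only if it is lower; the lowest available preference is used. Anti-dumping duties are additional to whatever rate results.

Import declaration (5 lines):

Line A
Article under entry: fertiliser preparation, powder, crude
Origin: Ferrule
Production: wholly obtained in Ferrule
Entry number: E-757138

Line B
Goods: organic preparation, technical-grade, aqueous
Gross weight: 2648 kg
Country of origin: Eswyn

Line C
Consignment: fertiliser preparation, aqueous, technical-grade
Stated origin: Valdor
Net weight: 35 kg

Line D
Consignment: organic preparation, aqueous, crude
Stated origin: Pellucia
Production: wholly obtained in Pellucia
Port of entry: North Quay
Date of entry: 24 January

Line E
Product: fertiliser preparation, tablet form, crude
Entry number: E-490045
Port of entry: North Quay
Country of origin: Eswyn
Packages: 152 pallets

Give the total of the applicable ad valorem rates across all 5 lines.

94%

Line A: fertiliser → 16.2; powder → 16.2.1; crude → 16.2.1.1. Scheduled 35%. Ferrule agreement on 16.2.1.2: 16.2.1.1 not covered. → 35%.
Line B: organic → 16.1; aqueous → 16.1.2; technical-grade → 16.1.2.2. Scheduled 19%. No special measure applies. → 19%.
Line C: fertiliser → 16.2; aqueous → 16.2.4; technical-grade → 16.2.4.2. Scheduled 8%. No special measure applies. → 8%.
Line D: organic → 16.1; aqueous → 16.1.2; crude → 16.1.2.1. Scheduled 4%. Pellucia agreement on 16.1: wholly obtained → 19% available; preference 19% not lower than 4% → no reduction. → 4%.
Line E: fertiliser → 16.2; tablet form → 16.2.2; crude → 16.2.2.2. Scheduled 26%. quota on 16.2.2.2 open → in-quota 4%; anti-dumping (Eswyn, 16.2.2): +24%; total 4% + 24% = 28%. → 28%.
Sum: 35% + 19% + 8% + 4% + 28% = 94%.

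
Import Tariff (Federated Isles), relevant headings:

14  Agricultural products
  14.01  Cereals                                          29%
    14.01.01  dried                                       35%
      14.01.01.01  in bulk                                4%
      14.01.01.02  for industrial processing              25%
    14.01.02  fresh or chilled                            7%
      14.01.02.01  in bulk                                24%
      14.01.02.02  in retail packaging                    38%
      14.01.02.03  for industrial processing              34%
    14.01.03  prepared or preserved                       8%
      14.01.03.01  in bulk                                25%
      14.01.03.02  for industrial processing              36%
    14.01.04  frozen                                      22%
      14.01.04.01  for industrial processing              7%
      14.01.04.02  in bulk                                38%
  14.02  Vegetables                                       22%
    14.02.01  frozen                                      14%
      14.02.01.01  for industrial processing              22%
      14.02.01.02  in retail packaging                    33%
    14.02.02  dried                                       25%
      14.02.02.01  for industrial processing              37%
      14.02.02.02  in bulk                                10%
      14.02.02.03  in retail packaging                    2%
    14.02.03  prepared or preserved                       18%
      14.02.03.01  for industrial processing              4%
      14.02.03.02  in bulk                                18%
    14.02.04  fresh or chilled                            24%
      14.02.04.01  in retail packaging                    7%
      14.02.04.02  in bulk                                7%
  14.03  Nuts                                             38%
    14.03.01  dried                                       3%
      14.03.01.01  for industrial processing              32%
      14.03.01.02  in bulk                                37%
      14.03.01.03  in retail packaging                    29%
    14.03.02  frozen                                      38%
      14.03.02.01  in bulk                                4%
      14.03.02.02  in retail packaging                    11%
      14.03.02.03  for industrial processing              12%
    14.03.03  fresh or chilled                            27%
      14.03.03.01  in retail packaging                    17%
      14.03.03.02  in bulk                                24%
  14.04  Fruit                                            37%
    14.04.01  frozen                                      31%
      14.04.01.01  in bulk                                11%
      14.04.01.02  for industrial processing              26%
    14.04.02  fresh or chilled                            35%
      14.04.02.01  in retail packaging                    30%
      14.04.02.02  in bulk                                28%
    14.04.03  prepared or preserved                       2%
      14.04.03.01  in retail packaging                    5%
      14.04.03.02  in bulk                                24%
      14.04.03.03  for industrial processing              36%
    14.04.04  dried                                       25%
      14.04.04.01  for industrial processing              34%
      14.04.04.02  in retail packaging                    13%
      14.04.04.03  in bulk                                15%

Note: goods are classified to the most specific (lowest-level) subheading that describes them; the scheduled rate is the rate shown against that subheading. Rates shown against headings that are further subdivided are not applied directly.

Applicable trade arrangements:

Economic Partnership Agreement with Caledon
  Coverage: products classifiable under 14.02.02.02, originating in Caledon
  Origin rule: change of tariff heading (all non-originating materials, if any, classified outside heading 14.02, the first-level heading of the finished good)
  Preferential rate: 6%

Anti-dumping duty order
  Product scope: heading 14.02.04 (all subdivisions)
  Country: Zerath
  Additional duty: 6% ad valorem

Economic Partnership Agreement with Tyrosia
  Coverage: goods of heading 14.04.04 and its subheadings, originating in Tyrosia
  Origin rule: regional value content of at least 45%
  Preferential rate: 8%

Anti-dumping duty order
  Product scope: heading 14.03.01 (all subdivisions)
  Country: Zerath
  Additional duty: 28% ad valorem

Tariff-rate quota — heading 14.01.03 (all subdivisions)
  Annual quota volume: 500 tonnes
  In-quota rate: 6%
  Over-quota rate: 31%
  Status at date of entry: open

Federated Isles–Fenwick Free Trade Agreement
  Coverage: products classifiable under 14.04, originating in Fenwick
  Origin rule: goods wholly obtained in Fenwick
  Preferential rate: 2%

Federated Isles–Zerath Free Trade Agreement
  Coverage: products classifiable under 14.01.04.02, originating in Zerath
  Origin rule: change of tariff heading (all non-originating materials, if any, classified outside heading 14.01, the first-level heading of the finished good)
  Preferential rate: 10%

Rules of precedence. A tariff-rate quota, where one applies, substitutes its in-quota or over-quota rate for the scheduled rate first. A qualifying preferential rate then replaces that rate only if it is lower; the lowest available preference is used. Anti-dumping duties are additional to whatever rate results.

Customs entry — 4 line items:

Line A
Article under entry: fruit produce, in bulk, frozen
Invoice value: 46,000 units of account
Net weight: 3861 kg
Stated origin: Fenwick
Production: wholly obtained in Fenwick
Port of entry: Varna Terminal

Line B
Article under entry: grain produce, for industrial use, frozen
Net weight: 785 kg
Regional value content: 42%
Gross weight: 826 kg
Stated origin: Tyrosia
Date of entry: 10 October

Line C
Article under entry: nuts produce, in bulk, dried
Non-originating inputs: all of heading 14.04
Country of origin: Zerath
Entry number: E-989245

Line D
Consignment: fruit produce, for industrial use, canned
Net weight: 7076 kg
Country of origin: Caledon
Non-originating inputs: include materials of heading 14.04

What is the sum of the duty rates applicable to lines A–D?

110%

Line A: fruit → 14.04; frozen → 14.04.01; in bulk → 14.04.01.01. Scheduled 11%. Fenwick agreement on 14.04: wholly obtained → 2% available; preferential 2%. → 2%.
Line B: grain → 14.01; frozen → 14.01.04; for industrial use → 14.01.04.01. Scheduled 7%. Tyrosia agreement on 14.04.04: 14.01.04.01 not covered. → 7%.
Line C: nuts → 14.03; dried → 14.03.01; in bulk → 14.03.01.02. Scheduled 37%. Zerath agreement on 14.01.04.02: 14.03.01.02 not covered; anti-dumping (Zerath, 14.03.01): +28%; total 37% + 28% = 65%. → 65%.
Line D: fruit → 14.04; canned → 14.04.03; for industrial use → 14.04.03.03. Scheduled 36%. Caledon agreement on 14.02.02.02: 14.04.03.03 not covered. → 36%.
Sum: 2% + 7% + 65% + 36% = 110%.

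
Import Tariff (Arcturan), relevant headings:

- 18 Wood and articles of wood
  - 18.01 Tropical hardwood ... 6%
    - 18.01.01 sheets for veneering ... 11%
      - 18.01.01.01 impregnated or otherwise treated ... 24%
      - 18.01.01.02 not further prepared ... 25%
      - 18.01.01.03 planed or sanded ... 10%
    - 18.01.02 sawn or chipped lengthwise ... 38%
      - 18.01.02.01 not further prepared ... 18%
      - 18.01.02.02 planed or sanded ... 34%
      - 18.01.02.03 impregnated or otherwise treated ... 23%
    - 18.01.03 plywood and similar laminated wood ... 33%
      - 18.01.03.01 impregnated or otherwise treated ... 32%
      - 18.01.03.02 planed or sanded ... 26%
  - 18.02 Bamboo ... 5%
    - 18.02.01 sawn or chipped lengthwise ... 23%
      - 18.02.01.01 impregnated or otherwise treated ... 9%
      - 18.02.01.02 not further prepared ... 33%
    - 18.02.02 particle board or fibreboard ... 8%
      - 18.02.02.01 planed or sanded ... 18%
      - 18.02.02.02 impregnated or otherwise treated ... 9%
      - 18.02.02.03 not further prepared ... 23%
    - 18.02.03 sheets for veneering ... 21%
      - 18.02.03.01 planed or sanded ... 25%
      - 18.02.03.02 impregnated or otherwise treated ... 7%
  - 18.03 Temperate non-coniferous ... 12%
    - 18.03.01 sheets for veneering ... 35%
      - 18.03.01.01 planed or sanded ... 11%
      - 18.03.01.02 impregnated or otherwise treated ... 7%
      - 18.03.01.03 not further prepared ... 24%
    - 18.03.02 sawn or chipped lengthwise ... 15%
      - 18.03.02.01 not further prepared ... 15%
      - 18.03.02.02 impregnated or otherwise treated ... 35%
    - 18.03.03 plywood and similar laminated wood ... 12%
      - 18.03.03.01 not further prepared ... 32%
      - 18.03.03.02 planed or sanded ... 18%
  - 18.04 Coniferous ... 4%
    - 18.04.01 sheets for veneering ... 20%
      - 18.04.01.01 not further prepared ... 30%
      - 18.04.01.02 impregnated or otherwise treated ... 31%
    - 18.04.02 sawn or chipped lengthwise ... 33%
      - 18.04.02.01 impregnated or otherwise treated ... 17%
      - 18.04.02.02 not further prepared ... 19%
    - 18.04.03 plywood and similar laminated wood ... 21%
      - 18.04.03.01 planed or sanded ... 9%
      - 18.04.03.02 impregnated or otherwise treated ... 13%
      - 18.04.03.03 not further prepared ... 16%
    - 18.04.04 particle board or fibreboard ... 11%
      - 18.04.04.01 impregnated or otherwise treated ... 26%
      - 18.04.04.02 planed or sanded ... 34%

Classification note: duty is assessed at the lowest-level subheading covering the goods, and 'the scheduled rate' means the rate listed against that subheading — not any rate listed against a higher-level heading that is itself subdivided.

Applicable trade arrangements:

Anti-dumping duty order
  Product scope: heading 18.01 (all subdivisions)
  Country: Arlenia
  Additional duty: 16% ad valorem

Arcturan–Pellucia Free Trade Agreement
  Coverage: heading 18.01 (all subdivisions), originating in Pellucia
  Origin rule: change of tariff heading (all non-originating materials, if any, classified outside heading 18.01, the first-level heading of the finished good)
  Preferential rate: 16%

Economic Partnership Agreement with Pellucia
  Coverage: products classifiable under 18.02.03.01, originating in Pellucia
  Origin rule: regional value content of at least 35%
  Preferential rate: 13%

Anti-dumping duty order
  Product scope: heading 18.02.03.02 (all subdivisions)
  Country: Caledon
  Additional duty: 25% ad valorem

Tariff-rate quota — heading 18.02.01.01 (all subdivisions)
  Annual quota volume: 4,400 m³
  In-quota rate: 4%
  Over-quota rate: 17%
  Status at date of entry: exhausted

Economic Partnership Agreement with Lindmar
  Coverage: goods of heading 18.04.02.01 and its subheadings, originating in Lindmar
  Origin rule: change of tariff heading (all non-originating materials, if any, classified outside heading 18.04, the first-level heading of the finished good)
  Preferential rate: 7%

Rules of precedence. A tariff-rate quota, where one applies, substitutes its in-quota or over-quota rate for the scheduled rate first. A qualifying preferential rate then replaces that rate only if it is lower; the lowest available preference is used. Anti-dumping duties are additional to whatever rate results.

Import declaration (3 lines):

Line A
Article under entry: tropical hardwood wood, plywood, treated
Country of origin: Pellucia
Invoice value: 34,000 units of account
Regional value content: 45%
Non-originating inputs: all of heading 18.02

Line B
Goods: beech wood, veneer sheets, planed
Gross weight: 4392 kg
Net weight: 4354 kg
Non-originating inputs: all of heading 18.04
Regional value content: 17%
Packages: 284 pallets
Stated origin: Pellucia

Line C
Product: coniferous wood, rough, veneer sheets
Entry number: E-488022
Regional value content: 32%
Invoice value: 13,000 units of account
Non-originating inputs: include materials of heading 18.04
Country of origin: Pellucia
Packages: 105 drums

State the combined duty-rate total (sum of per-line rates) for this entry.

57%

Line A: tropical hardwood → 18.01; plywood → 18.01.03; treated → 18.01.03.01. Scheduled 32%. Pellucia agreement on 18.01: CTH met → 16% available; Pellucia agreement on 18.02.03.01: 18.01.03.01 not covered; preferential 16%. → 16%.
Line B: beech → 18.03; veneer sheets → 18.03.01; planed → 18.03.01.01. Scheduled 11%. Pellucia agreement on 18.01: 18.03.01.01 not covered; Pellucia agreement on 18.02.03.01: 18.03.01.01 not covered. → 11%.
Line C: coniferous → 18.04; veneer sheets → 18.04.01; rough → 18.04.01.01. Scheduled 30%. Pellucia agreement on 18.01: 18.04.01.01 not covered; Pellucia agreement on 18.02.03.01: 18.04.01.01 not covered. → 30%.
Sum: 16% + 11% + 30% = 57%.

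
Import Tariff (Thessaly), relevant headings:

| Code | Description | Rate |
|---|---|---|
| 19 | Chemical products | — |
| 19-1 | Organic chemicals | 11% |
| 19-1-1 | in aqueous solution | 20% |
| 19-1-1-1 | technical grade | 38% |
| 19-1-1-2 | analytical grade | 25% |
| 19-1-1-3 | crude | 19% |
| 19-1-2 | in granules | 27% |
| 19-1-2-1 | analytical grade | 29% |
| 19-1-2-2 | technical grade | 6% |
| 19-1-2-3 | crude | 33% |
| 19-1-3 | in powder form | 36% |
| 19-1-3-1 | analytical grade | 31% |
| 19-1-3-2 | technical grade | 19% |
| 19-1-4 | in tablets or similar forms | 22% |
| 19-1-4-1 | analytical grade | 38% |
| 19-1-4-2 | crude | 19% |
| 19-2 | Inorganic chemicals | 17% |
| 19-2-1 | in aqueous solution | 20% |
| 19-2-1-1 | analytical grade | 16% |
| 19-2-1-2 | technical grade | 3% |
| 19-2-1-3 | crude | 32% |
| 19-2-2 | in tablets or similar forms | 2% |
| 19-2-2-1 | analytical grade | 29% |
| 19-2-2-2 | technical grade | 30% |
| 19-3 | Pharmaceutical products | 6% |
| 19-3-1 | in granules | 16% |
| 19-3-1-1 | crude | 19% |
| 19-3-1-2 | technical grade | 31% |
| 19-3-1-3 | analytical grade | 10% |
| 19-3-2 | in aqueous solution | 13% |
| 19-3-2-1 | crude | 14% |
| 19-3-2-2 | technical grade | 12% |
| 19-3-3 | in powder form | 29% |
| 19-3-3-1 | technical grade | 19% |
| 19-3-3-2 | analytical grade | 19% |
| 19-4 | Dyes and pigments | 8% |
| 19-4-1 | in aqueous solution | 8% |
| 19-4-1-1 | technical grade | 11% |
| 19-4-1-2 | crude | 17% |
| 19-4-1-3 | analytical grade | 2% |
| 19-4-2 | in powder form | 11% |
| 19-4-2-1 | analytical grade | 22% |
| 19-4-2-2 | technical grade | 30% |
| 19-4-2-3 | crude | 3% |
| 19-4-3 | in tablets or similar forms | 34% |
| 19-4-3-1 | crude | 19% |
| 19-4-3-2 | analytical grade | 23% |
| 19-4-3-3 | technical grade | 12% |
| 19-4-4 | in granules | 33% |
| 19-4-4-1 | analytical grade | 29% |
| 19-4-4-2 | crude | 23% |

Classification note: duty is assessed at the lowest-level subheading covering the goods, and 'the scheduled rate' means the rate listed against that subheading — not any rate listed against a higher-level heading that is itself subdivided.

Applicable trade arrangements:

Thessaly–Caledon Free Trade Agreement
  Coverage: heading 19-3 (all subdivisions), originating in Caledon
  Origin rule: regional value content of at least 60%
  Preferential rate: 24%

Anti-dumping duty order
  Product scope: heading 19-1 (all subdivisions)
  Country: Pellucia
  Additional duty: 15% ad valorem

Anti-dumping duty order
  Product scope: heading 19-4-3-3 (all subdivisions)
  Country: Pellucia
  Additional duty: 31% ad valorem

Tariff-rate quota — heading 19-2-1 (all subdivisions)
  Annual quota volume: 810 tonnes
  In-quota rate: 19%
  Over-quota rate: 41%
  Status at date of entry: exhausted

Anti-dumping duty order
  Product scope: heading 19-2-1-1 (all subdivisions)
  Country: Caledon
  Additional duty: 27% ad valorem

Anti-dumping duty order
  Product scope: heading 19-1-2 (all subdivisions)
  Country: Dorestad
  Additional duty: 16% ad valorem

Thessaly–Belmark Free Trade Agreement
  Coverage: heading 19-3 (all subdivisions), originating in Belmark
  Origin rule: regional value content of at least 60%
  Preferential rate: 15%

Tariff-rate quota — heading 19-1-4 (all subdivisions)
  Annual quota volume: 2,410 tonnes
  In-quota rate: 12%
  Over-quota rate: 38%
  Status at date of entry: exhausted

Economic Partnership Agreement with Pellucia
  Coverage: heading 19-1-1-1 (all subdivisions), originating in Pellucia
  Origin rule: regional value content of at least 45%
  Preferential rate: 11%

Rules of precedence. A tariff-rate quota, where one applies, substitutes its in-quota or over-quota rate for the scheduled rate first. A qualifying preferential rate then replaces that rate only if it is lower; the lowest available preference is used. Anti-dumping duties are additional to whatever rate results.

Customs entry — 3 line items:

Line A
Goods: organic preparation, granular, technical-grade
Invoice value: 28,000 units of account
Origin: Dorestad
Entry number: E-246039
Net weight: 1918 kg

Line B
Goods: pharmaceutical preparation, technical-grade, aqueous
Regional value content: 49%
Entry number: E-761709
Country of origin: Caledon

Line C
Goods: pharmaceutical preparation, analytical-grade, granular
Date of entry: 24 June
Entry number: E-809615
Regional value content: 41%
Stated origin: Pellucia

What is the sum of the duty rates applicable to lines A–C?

44%

Line A: organic → 19-1; granular → 19-1-2; technical-grade → 19-1-2-2. Scheduled 6%. anti-dumping (Dorestad, 19-1-2): +16%; total 6% + 16% = 22%. → 22%.
Line B: pharmaceutical → 19-3; aqueous → 19-3-2; technical-grade → 19-3-2-2. Scheduled 12%. Caledon agreement on 19-3: RVC < 60%. → 12%.
Line C: pharmaceutical → 19-3; granular → 19-3-1; analytical-grade → 19-3-1-3. Scheduled 10%. Pellucia agreement on 19-1-1-1: 19-3-1-3 not covered. → 10%.
Sum: 22% + 12% + 10% = 44%.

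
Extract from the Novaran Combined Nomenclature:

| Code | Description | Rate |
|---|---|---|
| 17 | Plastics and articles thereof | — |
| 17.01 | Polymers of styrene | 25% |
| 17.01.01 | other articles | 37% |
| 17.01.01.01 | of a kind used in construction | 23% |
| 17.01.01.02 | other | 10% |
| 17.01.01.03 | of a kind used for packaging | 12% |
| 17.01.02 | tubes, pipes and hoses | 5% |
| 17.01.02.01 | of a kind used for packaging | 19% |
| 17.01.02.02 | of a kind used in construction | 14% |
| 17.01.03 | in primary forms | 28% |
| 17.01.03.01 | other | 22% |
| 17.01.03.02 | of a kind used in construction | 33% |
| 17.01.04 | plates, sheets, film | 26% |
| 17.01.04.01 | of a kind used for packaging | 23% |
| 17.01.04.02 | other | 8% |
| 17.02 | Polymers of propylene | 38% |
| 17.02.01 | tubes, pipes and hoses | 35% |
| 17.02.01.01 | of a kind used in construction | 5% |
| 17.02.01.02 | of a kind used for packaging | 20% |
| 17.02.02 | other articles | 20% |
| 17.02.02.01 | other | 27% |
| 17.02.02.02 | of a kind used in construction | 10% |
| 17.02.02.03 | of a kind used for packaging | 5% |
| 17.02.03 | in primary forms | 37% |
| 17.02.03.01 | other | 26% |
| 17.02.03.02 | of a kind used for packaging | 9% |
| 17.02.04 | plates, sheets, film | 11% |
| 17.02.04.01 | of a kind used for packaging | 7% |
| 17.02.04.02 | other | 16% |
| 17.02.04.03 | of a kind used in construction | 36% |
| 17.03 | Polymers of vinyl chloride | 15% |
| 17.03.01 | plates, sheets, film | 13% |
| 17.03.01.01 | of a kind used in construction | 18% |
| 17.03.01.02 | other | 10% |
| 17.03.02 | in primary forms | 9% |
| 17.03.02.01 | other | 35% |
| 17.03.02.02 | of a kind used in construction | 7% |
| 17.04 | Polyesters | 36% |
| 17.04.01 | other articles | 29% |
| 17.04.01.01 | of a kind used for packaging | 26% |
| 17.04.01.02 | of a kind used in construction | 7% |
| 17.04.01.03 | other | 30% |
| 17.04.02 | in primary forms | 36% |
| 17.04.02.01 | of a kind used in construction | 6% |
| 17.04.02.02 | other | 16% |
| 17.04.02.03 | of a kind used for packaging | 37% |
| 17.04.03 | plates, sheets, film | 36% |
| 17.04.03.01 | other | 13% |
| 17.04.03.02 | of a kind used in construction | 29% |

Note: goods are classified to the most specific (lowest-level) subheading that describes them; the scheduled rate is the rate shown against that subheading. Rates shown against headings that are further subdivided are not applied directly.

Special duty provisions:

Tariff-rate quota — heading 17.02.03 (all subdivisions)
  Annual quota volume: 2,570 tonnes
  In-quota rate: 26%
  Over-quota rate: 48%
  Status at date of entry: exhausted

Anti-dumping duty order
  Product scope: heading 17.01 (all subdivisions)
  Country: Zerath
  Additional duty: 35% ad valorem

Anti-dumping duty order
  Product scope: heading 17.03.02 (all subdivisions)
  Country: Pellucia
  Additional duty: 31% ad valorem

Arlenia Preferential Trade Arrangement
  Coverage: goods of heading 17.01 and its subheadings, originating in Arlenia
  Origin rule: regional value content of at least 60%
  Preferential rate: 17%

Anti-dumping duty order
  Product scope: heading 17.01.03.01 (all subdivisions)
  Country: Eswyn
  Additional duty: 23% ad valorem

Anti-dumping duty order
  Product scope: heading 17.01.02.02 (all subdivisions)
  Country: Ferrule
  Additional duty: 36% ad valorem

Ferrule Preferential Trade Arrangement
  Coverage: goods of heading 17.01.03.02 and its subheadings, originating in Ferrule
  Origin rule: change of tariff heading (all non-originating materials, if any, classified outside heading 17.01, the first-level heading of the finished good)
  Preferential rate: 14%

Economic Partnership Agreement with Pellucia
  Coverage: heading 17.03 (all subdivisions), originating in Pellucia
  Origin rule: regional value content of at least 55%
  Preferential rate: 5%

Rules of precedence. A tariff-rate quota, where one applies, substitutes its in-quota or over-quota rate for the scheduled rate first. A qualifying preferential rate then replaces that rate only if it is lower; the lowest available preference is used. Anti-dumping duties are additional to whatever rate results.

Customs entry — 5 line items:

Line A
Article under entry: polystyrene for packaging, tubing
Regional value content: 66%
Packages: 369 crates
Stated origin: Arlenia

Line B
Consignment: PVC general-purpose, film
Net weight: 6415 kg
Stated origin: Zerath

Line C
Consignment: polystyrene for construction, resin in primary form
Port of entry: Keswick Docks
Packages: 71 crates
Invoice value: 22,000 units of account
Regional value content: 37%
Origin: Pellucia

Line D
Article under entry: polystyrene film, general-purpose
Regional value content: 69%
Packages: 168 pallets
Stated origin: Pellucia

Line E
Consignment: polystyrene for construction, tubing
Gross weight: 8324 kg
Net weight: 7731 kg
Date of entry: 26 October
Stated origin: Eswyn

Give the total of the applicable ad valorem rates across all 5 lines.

82%

Line A: polystyrene → 17.01; tubing → 17.01.02; for packaging → 17.01.02.01. Scheduled 19%. Arlenia agreement on 17.01: RVC ≥ 60% → 17% available; preferential 17%. → 17%.
Line B: PVC → 17.03; film → 17.03.01; general-purpose → 17.03.01.02. Scheduled 10%. No special measure applies. → 10%.
Line C: polystyrene → 17.01; resin in primary form → 17.01.03; for construction → 17.01.03.02. Scheduled 33%. Pellucia agreement on 17.03: 17.01.03.02 not covered. → 33%.
Line D: polystyrene → 17.01; film → 17.01.04; general-purpose → 17.01.04.02. Scheduled 8%. Pellucia agreement on 17.03: 17.01.04.02 not covered. → 8%.
Line E: polystyrene → 17.01; tubing → 17.01.02; for construction → 17.01.02.02. Scheduled 14%. No special measure applies. → 14%.
Sum: 17% + 10% + 33% + 8% + 14% = 82%.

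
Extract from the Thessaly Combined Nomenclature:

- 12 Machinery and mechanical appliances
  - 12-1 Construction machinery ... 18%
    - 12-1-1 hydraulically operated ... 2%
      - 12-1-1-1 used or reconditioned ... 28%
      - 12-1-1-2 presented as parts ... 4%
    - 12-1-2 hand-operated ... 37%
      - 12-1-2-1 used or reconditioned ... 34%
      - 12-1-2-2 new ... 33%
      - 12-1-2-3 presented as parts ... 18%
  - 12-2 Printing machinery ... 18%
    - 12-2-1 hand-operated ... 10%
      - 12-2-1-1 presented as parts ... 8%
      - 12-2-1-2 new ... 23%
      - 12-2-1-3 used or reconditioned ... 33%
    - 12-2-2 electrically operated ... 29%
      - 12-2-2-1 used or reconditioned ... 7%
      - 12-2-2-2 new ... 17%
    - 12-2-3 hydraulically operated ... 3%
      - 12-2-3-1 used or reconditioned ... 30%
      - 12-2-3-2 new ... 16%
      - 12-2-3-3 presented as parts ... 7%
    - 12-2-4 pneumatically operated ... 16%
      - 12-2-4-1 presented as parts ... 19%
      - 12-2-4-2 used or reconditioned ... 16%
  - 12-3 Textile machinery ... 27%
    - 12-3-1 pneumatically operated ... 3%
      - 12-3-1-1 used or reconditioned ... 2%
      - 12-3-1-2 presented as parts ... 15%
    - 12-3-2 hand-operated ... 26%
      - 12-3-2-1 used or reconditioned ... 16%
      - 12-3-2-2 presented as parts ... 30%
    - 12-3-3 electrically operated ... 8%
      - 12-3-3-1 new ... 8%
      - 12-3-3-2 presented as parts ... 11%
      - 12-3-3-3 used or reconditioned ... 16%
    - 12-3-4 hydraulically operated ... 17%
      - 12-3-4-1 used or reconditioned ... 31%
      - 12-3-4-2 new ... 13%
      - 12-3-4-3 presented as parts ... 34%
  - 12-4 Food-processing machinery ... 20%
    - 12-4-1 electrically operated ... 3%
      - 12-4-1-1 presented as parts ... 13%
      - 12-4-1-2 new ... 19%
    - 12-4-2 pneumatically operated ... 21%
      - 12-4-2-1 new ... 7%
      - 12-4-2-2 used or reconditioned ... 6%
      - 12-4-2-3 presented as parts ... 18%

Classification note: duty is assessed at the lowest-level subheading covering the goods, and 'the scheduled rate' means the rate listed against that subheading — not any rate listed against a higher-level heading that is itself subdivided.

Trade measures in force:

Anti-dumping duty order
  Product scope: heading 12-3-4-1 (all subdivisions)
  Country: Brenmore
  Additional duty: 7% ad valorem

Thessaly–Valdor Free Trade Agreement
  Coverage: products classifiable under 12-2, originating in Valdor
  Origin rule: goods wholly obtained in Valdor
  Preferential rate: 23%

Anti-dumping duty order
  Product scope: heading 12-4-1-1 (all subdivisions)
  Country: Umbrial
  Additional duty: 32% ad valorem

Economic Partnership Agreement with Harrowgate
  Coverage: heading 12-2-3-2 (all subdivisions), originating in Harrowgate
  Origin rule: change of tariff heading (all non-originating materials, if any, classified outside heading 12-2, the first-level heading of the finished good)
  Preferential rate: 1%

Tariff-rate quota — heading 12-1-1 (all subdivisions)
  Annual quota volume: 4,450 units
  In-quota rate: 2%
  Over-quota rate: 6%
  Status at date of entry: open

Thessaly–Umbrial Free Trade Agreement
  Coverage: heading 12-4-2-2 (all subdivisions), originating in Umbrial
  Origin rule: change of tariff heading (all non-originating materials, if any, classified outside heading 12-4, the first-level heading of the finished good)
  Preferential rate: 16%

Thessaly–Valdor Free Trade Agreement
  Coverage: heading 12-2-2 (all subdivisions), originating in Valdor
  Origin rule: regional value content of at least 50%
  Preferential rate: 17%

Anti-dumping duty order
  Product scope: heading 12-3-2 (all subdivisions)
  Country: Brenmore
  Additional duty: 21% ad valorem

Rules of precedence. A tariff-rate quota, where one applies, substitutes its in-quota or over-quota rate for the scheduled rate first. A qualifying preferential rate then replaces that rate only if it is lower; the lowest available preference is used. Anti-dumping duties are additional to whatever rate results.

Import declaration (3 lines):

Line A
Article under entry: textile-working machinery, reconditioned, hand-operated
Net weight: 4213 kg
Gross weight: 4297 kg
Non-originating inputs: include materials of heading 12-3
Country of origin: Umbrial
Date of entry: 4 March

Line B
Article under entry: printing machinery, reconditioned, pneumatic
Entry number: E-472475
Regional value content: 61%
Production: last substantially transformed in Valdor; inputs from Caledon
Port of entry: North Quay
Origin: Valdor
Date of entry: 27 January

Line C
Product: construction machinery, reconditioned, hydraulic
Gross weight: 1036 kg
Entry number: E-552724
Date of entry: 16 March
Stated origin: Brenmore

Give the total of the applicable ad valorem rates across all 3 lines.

Line A: textile-working → 12-3; hand-operated → 12-3-2; reconditioned → 12-3-2-1. Scheduled 16%. Umbrial agreement on 12-4-2-2: 12-3-2-1 not covered. → 16%.
Line B: printing → 12-2; pneumatic → 12-2-4; reconditioned → 12-2-4-2. Scheduled 16%. Valdor agreement on 12-2: not wholly obtained; Valdor agreement on 12-2-2: 12-2-4-2 not covered. → 16%.
Line C: construction → 12-1; hydraulic → 12-1-1; reconditioned → 12-1-1-1. Scheduled 28%. quota on 12-1-1 open → in-quota 2%. → 2%.
Sum: 16% + 16% + 2% = 34%.

34%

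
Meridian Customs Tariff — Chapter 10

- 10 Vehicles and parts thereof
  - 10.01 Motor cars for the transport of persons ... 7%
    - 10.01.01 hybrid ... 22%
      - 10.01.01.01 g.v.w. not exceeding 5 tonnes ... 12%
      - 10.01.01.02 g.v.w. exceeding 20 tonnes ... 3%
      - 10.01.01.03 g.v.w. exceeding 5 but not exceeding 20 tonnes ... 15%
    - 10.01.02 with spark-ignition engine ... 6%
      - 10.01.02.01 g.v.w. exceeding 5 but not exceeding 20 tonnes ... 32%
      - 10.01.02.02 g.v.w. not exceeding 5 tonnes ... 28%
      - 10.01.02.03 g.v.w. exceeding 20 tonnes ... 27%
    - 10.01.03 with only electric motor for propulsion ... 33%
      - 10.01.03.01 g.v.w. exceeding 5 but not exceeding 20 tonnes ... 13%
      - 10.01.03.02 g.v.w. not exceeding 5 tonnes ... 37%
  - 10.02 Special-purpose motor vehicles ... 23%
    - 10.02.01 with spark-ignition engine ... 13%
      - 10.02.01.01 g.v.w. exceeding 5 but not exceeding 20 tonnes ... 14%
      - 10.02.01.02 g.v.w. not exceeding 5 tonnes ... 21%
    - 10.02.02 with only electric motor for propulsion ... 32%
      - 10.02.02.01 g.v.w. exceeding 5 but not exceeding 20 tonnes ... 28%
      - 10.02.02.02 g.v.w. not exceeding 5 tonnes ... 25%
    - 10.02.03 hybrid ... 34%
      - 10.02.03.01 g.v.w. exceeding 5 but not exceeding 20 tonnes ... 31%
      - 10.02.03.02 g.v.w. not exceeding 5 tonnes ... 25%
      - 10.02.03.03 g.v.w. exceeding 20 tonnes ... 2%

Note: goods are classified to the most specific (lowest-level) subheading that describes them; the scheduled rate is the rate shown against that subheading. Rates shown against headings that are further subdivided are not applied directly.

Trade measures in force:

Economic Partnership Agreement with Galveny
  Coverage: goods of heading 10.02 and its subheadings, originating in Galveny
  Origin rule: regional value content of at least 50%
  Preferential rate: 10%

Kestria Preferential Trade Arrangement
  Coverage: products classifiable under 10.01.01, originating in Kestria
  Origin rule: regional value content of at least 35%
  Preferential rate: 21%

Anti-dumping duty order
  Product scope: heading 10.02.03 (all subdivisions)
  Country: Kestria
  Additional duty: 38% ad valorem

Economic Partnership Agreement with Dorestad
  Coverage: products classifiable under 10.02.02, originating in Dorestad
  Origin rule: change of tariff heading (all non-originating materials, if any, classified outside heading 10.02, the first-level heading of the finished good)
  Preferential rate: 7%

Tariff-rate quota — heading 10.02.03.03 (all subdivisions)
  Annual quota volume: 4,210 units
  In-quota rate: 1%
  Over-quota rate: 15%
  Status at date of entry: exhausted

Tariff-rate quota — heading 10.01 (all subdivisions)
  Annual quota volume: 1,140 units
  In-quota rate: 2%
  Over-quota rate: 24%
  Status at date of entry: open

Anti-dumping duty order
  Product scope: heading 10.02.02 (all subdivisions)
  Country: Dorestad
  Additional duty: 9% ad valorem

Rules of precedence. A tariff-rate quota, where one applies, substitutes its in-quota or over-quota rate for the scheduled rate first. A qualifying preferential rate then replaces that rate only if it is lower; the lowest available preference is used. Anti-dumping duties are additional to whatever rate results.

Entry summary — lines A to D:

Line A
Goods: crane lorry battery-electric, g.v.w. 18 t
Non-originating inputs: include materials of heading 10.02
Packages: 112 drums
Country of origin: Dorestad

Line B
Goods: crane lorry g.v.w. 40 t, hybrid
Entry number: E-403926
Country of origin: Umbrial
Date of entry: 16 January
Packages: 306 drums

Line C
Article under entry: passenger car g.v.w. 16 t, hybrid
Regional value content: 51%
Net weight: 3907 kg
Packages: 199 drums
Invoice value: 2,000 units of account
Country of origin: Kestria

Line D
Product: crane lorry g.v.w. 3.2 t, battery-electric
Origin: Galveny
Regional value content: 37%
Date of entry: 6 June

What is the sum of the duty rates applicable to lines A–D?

Line A: crane lorry → 10.02; battery-electric → 10.02.02; g.v.w. 18 t → 10.02.02.01. Scheduled 28%. Dorestad agreement on 10.02.02: CTH not met; anti-dumping (Dorestad, 10.02.02): +9%; total 28% + 9% = 37%. → 37%.
Line B: crane lorry → 10.02; hybrid → 10.02.03; g.v.w. 40 t → 10.02.03.03. Scheduled 2%. quota on 10.02.03.03 exhausted → over-quota 15%. → 15%.
Line C: passenger car → 10.01; hybrid → 10.01.01; g.v.w. 16 t → 10.01.01.03. Scheduled 15%. quota on 10.01 open → in-quota 2%; Kestria agreement on 10.01.01: RVC ≥ 35% → 21% available; preference 21% not lower than 2% → no reduction. → 2%.
Line D: crane lorry → 10.02; battery-electric → 10.02.02; g.v.w. 3.2 t → 10.02.02.02. Scheduled 25%. Galveny agreement on 10.02: RVC < 50%. → 25%.
Sum: 37% + 15% + 2% + 25% = 79%.

79%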